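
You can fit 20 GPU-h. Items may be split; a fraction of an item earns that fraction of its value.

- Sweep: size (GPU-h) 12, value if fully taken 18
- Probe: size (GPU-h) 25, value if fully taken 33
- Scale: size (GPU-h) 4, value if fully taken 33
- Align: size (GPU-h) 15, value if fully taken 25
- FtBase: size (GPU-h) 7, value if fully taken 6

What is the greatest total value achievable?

59.5

Sort by value density: Scale 33/4≈8.25, Align 25/15≈1.67, Sweep 18/12≈1.5, Probe 33/25≈1.32, FtBase 6/7≈0.857.
Take all of Scale (4 GPU-h, value 33) — 16 GPU-h left.
Take all of Align (15 GPU-h, value 25) — 1 GPU-h left.
1 GPU-h left: a 1/12 share of Sweep gives 18×1/12 = 1.5.
Total value = 59.5.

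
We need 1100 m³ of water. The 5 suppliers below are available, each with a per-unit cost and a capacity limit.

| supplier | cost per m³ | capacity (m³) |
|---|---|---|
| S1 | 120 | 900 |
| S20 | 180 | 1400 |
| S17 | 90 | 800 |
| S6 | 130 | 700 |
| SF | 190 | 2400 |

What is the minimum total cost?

Fill from the cheapest supplier first.
S17 (90): use full 800 — 300 m³ to go.
S1 at 120: take 300 of its 900 — requirement met.
S6, S20, SF: unused.
Cost = 800×90 + 300×120 = 108000.

108000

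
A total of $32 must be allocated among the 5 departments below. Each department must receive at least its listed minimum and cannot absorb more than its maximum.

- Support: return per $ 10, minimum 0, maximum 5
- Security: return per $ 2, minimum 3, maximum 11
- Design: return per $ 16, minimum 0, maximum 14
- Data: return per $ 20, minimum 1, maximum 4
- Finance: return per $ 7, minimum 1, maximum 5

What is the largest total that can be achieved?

Meeting every minimum uses 0+3+0+1+1 = 5 $, leaving 27.
Highest return per $ first: Data 20 > Design 16 > Support 10 > Finance 7 > Security 2.
Data: +3 to 4 (cap) ; 24 left.
Give Design 14 more to hit its cap of 14 ; 10 left.
Support takes 5 more to reach its cap of 5 ; 5 left.
Give Finance 4 more to hit its cap of 5 ; 1 left.
Security has room for 8 more but only 1 remain, so it gets 4.
Total = 10×5 + 2×4 + 16×14 + 20×4 + 7×5 = 397.

397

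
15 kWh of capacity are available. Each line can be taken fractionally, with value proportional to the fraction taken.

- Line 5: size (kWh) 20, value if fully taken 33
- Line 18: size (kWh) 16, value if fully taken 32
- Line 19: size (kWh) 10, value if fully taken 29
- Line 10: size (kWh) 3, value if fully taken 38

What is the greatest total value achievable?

71

Best value per unit of size first: Line 10 38/3≈12.7, Line 19 29/10≈2.9, Line 18 32/16≈2, Line 5 33/20≈1.65.
All 3 kWh of Line 10 fit (value 38) → 12 remain.
Line 19: take in full, 10 kWh for value 29 → 2 left.
Only 2 kWh remain; take 2/16 of Line 18 for value 32×2/16 = 4.
Total value = 71.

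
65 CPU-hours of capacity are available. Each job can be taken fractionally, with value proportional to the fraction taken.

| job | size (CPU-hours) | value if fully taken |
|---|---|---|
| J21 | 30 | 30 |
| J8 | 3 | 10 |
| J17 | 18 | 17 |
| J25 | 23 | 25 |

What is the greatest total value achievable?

Best value per unit of size first: J8 10/3≈3.33, J25 25/23≈1.09, J21 30/30≈1, J17 17/18≈0.944.
J8: take in full, 3 CPU-hours for value 10 ; 62 left.
All 23 CPU-hours of J25 fit (value 25) ; 39 remain.
All 30 CPU-hours of J21 fit (value 30) ; 9 remain.
Fill the last 9 CPU-hours with part of J17: 9/18 of it earns 8.5.
Total value = 73.5.

73.5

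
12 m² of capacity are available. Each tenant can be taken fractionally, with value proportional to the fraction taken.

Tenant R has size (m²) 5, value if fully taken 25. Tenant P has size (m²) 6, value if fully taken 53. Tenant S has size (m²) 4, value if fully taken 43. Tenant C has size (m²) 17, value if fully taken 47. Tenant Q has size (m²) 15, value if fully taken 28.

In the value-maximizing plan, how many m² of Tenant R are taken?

2

Best value per unit of size first: Tenant S 43/4≈10.8, Tenant P 53/6≈8.83, Tenant R 25/5≈5, Tenant C 47/17≈2.76, Tenant Q 28/15≈1.87.
Tenant S: take in full, 4 m² for value 43 ; 8 left.
All 6 m² of Tenant P fit (value 53) ; 2 remain.
2 m² left: a 2/5 share of Tenant R gives 25×2/5 = 10.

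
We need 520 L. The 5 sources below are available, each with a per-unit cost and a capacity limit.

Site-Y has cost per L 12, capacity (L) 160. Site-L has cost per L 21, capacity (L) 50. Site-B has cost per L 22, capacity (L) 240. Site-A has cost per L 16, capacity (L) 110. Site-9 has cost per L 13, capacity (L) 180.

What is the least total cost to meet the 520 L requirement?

7510

Fill from the cheapest source first.
Site-Y (12): use full 160 → 360 L to go.
Site-9 at 13: take all 180 L → 180 still needed.
Site-A at 16: take all 110 L → 70 still needed.
Take 50 from Site-L at 21 → need 20 more.
Site-B at 22: take 20 of its 240 → requirement met.
Cost = 160×12 + 180×13 + 110×16 + 50×21 + 20×22 = 7510.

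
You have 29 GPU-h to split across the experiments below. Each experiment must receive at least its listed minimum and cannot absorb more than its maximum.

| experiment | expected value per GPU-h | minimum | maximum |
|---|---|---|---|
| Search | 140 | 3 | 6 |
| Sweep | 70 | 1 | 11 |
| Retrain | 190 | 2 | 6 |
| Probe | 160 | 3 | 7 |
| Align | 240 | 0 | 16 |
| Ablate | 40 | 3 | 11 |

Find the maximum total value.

Meeting every minimum uses 3+1+2+3+0+3 = 12 GPU-h, leaving 17.
Rank by expected value per GPU-h: Align 240 > Retrain 190 > Probe 160 > Search 140 > Sweep 70 > Ablate 40.
Align takes 16 more to reach its cap of 16 — 1 left.
Retrain has room for 4 more but only 1 remain, so it gets 3.
Total = 140×3 + 70×1 + 190×3 + 160×3 + 240×16 + 40×3 = 5500.

5500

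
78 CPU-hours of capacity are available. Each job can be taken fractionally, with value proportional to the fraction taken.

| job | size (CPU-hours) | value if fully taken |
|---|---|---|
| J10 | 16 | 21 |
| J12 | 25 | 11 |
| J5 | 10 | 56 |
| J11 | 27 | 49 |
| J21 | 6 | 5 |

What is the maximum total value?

139.36

Rank by value-to-size ratio: J5 56/10≈5.6, J11 49/27≈1.81, J10 21/16≈1.31, J21 5/6≈0.833, J12 11/25≈0.44.
All 10 CPU-hours of J5 fit (value 56) — 68 remain.
J11: take in full, 27 CPU-hours for value 49 — 41 left.
Take all of J10 (16 CPU-hours, value 21) — 25 CPU-hours left.
All 6 CPU-hours of J21 fit (value 5) — 19 remain.
19 CPU-hours left: a 19/25 share of J12 gives 11×19/25 = 8.36.
Total value = 139.36.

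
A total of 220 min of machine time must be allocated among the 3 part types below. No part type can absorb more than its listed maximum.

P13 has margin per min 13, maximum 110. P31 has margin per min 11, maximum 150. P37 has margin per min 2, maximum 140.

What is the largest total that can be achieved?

2640

Highest margin per min first: P13 13 > P31 11 > P37 2.
P13: +110 to 110 (cap) — 110 left.
Only 110 left; P31 takes them to reach 110.
Total = 13×110 + 11×110 = 2640.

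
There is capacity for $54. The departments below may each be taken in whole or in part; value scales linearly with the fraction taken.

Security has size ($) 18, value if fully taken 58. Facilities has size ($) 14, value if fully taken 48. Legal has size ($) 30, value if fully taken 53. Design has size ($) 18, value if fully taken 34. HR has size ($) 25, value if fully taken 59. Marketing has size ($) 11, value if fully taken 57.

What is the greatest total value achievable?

Rank by value-to-size ratio: Marketing 57/11≈5.18, Facilities 48/14≈3.43, Security 58/18≈3.22, HR 59/25≈2.36, Design 34/18≈1.89, Legal 53/30≈1.77.
Marketing: take in full, 11 $ for value 57 ; 43 left.
Take all of Facilities (14 $, value 48) ; 29 $ left.
Security: take in full, 18 $ for value 58 ; 11 left.
Fill the last 11 $ with part of HR: 11/25 of it earns 25.96.
Total value = 188.96.

188.96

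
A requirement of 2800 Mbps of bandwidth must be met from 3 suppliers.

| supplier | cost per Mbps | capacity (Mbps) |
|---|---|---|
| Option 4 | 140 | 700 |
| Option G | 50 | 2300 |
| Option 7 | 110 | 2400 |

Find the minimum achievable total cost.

170000

Fill from the cheapest supplier first.
Option G at 50: take all 2300 Mbps — 500 still needed.
Option 7 (110): take the remaining 500 — done.
Option 4: unused.
Cost = 2300×50 + 500×110 = 170000.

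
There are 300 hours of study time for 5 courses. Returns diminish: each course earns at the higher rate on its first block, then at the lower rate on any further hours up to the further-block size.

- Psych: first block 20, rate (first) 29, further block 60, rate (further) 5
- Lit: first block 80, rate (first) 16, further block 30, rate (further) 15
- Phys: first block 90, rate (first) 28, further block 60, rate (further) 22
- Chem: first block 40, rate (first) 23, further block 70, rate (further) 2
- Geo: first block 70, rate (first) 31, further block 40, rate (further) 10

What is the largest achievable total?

7830

Rank every tier by rate: Geo/first 31 > Psych/first 29 > Phys/first 28 > Chem/first 23 > Phys/second 22 > Lit/first 16 > Lit/second 15 > Geo/second 10 > Psych/second 5 > Chem/second 2.
Geo/first (31): +70 ; 230 left.
Fill Psych first block (20 at 29) ; 210 left.
Fill Phys first block (90 at 28) ; 120 left.
Chem first at 23: fill all 40 ; 80 left.
Phys/second (22): +60 ; 20 left.
Lit/first: +20 of 80 at 16; pool empty.
Total = 31×70 + 29×20 + 28×90 + 23×40 + 22×60 + 16×20 = 7830.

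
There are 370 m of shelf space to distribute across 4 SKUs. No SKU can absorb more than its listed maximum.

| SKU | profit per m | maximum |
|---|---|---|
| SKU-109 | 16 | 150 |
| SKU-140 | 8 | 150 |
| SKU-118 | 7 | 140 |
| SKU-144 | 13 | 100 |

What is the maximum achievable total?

4660

Order the SKUs by profit per m: SKU-109 16 > SKU-144 13 > SKU-140 8 > SKU-118 7.
SKU-109: +150 to 150 (cap) — 220 left.
SKU-144: +100 to 100 (cap) — 120 left.
Only 120 left; SKU-140 takes them to reach 120.
Total = 16×150 + 8×120 + 13×100 = 4660.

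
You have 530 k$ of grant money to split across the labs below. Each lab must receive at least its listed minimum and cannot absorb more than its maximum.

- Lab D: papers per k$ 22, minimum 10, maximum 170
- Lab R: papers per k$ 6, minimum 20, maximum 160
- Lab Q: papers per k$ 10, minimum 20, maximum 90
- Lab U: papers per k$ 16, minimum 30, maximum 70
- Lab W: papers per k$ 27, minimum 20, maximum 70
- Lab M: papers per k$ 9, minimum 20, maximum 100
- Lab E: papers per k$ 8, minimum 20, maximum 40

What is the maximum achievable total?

8740

Meeting every minimum uses 10+20+20+30+20+20+20 = 140 k$, leaving 390.
Rank by papers per k$: Lab W 27 > Lab D 22 > Lab U 16 > Lab Q 10 > Lab M 9 > Lab E 8 > Lab R 6.
Lab W takes 50 more to reach its cap of 70 — 340 left.
Lab D: +160 to 170 (cap) — 180 left.
Give Lab U 40 more to hit its cap of 70 — 140 left.
Lab Q takes 70 more to reach its cap of 90 — 70 left.
Lab M: +70 (room for 80) → 90. Pool exhausted.
Total = 22×170 + 6×20 + 10×90 + 16×70 + 27×70 + 9×90 + 8×20 = 8740.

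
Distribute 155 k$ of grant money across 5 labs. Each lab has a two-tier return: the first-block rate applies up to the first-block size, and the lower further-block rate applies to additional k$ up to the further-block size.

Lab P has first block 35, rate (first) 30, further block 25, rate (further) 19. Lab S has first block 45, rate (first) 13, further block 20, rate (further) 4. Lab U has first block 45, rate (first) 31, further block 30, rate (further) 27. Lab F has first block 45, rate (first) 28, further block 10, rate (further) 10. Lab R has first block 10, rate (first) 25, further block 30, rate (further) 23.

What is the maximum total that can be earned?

4515

Treat each block as its own option and order by rate: Lab U/tier1 31 > Lab P/tier1 30 > Lab F/tier1 28 > Lab U/tier2 27 > Lab R/tier1 25 > Lab R/tier2 23 > Lab P/tier2 19 > Lab S/tier1 13 > Lab F/tier2 10 > Lab S/tier2 4.
Lab U/tier1 (31): +45 → 110 left.
Lab P tier1 at 30: fill all 35 → 75 left.
Lab F/tier1 (28): +45 → 30 left.
Lab U/tier2 (27): +30 → 0 left.
Total = 31×45 + 30×35 + 28×45 + 27×30 = 4515.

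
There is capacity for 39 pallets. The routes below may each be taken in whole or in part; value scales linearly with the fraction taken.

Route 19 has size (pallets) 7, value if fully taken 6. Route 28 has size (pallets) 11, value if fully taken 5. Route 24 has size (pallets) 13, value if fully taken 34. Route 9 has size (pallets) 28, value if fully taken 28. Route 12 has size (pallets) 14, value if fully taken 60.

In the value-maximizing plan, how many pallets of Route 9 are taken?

12

Rank by value-to-size ratio: Route 12 60/14≈4.29, Route 24 34/13≈2.62, Route 9 28/28≈1, Route 19 6/7≈0.857, Route 28 5/11≈0.455.
Route 12: take in full, 14 pallets for value 60 → 25 left.
Route 24: take in full, 13 pallets for value 34 → 12 left.
12 pallets left: a 12/28 share of Route 9 gives 28×12/28 = 12.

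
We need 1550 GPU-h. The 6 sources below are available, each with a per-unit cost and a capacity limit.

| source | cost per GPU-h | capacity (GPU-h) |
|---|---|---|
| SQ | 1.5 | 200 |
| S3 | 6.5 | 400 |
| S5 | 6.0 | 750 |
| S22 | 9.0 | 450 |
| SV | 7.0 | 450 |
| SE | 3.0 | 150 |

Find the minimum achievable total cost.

Fill from the cheapest source first.
Take 200 from SQ at 1.5 — need 1350 more.
Take 150 from SE at 3.0 — need 1200 more.
Take 750 from S5 at 6.0 — need 450 more.
S3 (6.5): use full 400 — 50 GPU-h to go.
SV at 7.0: take 50 of its 450 — requirement met.
S22: unused.
Cost = 200×1.5 + 150×3.0 + 750×6.0 + 400×6.5 + 50×7.0 = 8200.

8200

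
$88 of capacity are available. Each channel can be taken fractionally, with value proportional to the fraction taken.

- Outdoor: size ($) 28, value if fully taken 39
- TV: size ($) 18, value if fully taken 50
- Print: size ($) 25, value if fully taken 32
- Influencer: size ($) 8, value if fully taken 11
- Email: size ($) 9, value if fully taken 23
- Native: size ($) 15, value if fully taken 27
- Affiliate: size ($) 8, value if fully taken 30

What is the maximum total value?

182.56

Best value per unit of size first: Affiliate 30/8≈3.75, TV 50/18≈2.78, Email 23/9≈2.56, Native 27/15≈1.8, Outdoor 39/28≈1.39, Influencer 11/8≈1.38, Print 32/25≈1.28.
Affiliate: take in full, 8 $ for value 30 → 80 left.
TV: take in full, 18 $ for value 50 → 62 left.
All 9 $ of Email fit (value 23) → 53 remain.
Native: take in full, 15 $ for value 27 → 38 left.
Take all of Outdoor (28 $, value 39) → 10 $ left.
Take all of Influencer (8 $, value 11) → 2 $ left.
Fill the last 2 $ with part of Print: 2/25 of it earns 2.56.
Total value = 182.56.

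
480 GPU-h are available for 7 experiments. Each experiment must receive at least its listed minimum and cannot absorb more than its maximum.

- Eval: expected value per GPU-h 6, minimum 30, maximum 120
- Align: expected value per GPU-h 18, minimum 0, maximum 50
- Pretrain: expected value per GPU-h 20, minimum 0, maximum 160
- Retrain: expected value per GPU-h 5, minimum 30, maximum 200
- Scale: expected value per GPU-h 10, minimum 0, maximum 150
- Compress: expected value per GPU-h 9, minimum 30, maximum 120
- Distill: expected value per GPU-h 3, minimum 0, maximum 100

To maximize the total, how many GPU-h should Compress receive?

60

Meeting every minimum uses 30+0+0+30+0+30+0 = 90 GPU-h, leaving 390.
Highest expected value per GPU-h first: Pretrain 20 > Align 18 > Scale 10 > Compress 9 > Eval 6 > Retrain 5 > Distill 3.
Pretrain takes 160 more to reach its cap of 160 ; 230 left.
Give Align 50 more to hit its cap of 50 ; 180 left.
Give Scale 150 more to hit its cap of 150 ; 30 left.
Compress has room for 90 more but only 30 remain, so it gets 60.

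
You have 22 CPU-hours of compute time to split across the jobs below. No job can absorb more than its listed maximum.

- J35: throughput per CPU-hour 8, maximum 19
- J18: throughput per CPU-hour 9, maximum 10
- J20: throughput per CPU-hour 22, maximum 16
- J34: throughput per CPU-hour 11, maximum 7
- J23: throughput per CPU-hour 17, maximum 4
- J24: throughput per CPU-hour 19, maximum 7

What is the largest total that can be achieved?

466

Highest throughput per CPU-hour first: J20 22 > J24 19 > J23 17 > J34 11 > J18 9 > J35 8.
J20 takes 16 to reach its cap of 16 ; 6 left.
J24: +6 (room for 7) → 6. Pool exhausted.
Total = 22×16 + 19×6 = 466.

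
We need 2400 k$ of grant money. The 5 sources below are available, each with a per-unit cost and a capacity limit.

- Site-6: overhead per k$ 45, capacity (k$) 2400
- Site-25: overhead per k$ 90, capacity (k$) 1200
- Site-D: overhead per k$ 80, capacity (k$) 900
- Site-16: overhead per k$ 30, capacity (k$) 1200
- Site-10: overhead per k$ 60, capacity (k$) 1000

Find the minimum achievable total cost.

90000

Cheapest first:
Take 1200 from Site-16 at 30 ; need 1200 more.
Site-6 (45): take the remaining 1200 ; done.
Site-10, Site-D, Site-25: unused.
Cost = 1200×30 + 1200×45 = 90000.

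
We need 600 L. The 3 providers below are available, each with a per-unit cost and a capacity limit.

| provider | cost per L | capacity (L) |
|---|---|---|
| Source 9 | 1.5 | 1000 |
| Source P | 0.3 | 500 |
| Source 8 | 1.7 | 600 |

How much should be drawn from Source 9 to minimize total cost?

100

Cheapest first:
Source P (0.3): use full 500 → 100 L to go.
Take 100 from Source 9 at 1.5 to finish.
Source 8: unused.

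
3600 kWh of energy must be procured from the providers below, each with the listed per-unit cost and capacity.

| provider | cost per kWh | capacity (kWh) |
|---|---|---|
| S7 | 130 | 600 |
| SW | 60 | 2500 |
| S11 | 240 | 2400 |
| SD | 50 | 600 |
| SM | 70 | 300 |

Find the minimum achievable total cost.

227000

Cheapest first:
SD at 50: take all 600 kWh → 3000 still needed.
SW (60): use full 2500 → 500 kWh to go.
SM at 70: take all 300 kWh → 200 still needed.
S7 at 130: take 200 of its 600 → requirement met.
S11: unused.
Cost = 600×50 + 2500×60 + 300×70 + 200×130 = 227000.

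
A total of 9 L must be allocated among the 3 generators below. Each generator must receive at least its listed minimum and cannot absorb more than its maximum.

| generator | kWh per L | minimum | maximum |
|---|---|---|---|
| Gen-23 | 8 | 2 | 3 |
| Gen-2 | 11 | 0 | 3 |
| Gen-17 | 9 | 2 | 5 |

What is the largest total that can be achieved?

85

Meeting every minimum uses 2+0+2 = 4 L, leaving 5.
Rank by kWh per L: Gen-2 11 > Gen-17 9 > Gen-23 8.
Gen-2: +3 to 3 (cap) ; 2 left.
Gen-17: +2 (room for 3) → 4. Pool exhausted.
Total = 8×2 + 11×3 + 9×4 = 85.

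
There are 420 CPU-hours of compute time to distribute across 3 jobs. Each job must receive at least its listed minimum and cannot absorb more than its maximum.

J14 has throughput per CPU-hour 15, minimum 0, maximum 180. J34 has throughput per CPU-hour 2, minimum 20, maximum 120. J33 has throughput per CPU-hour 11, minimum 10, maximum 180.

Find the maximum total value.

4800

Meeting every minimum uses 0+20+10 = 30 CPU-hours, leaving 390.
Highest throughput per CPU-hour first: J14 15 > J33 11 > J34 2.
J14: +180 to 180 (cap) ; 210 left.
J33: +170 to 180 (cap) ; 40 left.
Only 40 left; J34 takes them to reach 60.
Total = 15×180 + 2×60 + 11×180 = 4800.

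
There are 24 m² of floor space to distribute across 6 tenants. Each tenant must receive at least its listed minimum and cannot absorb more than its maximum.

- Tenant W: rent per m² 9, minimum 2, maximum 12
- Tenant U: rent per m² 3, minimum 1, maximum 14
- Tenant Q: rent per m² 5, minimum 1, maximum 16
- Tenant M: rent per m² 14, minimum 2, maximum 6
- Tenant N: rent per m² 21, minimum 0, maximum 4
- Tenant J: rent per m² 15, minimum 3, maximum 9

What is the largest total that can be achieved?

Meeting every minimum uses 2+1+1+2+0+3 = 9 m², leaving 15.
Rank by rent per m²: Tenant N 21 > Tenant J 15 > Tenant M 14 > Tenant W 9 > Tenant Q 5 > Tenant U 3.
Tenant N takes 4 more to reach its cap of 4 — 11 left.
Tenant J takes 6 more to reach its cap of 9 — 5 left.
Give Tenant M 4 more to hit its cap of 6 — 1 left.
Only 1 left; Tenant W takes them to reach 3.
Total = 9×3 + 3×1 + 5×1 + 14×6 + 21×4 + 15×9 = 338.

338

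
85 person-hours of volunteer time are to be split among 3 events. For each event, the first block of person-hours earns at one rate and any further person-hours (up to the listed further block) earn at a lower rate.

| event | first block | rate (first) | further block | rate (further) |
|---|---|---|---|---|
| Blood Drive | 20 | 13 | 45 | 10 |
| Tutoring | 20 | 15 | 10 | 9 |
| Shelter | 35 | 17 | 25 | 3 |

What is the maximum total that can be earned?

1255

Order all 6 blocks by rate: Shelter/T1 17 > Tutoring/T1 15 > Blood Drive/T1 13 > Blood Drive/T2 10 > Tutoring/T2 9 > Shelter/T2 3.
Shelter T1 at 17: fill all 35 → 50 left.
Fill Tutoring T1 block (20 at 15) → 30 left.
Fill Blood Drive T1 block (20 at 13) → 10 left.
Blood Drive/T2: +10 of 45 at 10; pool empty.
Total = 17×35 + 15×20 + 13×20 + 10×10 = 1255.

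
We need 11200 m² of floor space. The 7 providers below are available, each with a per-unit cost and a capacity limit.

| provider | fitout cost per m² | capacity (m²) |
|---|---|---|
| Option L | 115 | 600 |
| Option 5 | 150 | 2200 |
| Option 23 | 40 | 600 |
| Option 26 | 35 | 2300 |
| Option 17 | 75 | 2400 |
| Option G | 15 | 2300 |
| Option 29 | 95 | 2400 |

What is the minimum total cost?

706000

Use providers in increasing cost order.
Option G (15): use full 2300 ; 8900 m² to go.
Option 26 (35): use full 2300 ; 6600 m² to go.
Option 23 (40): use full 600 ; 6000 m² to go.
Take 2400 from Option 17 at 75 ; need 3600 more.
Option 29 at 95: take all 2400 m² ; 1200 still needed.
Option L at 115: take all 600 m² ; 600 still needed.
Option 5 at 150: take 600 of its 2200 ; requirement met.
Cost = 2300×15 + 2300×35 + 600×40 + 2400×75 + 2400×95 + 600×115 + 600×150 = 706000.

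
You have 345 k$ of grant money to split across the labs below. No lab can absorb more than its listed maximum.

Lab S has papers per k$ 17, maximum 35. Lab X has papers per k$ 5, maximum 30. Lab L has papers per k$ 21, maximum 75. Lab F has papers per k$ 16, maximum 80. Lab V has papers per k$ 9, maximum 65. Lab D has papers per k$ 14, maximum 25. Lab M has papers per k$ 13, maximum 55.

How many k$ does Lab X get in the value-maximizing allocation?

10

Rank by papers per k$: Lab L 21 > Lab S 17 > Lab F 16 > Lab D 14 > Lab M 13 > Lab V 9 > Lab X 5.
Give Lab L 75 to hit its cap of 75 — 270 left.
Lab S: +35 to 35 (cap) — 235 left.
Give Lab F 80 to hit its cap of 80 — 155 left.
Give Lab D 25 to hit its cap of 25 — 130 left.
Give Lab M 55 to hit its cap of 55 — 75 left.
Give Lab V 65 to hit its cap of 65 — 10 left.
Lab X: +10 (room for 30) → 10. Pool exhausted.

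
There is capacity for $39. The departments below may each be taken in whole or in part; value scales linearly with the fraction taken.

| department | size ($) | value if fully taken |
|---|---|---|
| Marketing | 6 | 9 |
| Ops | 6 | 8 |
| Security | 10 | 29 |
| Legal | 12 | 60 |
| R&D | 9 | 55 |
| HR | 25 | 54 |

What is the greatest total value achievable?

161.28

Best value per unit of size first: R&D 55/9≈6.11, Legal 60/12≈5, Security 29/10≈2.9, HR 54/25≈2.16, Marketing 9/6≈1.5, Ops 8/6≈1.33.
Take all of R&D (9 $, value 55) → 30 $ left.
Legal: take in full, 12 $ for value 60 → 18 left.
Take all of Security (10 $, value 29) → 8 $ left.
Fill the last 8 $ with part of HR: 8/25 of it earns 17.28.
Total value = 161.28.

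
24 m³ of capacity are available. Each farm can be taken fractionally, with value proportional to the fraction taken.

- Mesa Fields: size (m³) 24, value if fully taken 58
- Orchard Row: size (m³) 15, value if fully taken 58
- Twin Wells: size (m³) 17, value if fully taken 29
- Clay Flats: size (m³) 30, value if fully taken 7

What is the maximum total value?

Sort by value density: Orchard Row 58/15≈3.87, Mesa Fields 58/24≈2.42, Twin Wells 29/17≈1.71, Clay Flats 7/30≈0.233.
All 15 m³ of Orchard Row fit (value 58) ; 9 remain.
9 m³ left: a 9/24 share of Mesa Fields gives 58×9/24 = 21.75.
Total value = 79.75.

79.75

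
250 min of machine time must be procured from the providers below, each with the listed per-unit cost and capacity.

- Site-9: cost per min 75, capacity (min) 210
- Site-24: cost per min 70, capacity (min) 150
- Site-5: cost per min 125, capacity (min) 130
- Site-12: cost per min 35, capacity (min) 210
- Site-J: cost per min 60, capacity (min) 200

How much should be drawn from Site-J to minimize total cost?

40

Cheapest first:
Take 210 from Site-12 at 35 ; need 40 more.
Site-J at 60: take 40 of its 200 ; requirement met.
Site-24, Site-9, Site-5: unused.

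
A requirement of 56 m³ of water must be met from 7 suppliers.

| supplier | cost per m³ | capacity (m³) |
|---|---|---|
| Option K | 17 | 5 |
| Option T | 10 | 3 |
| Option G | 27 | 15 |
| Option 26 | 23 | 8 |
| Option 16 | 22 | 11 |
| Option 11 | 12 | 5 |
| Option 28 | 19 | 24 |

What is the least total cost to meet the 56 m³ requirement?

1057

Use suppliers in increasing cost order.
Option T at 10: take all 3 m³ → 53 still needed.
Option 11 (12): use full 5 → 48 m³ to go.
Option K at 17: take all 5 m³ → 43 still needed.
Take 24 from Option 28 at 19 → need 19 more.
Option 16 (22): use full 11 → 8 m³ to go.
Take 8 from Option 26 at 23 → need 0 more.
Option G: unused.
Cost = 3×10 + 5×12 + 5×17 + 24×19 + 11×22 + 8×23 = 1057.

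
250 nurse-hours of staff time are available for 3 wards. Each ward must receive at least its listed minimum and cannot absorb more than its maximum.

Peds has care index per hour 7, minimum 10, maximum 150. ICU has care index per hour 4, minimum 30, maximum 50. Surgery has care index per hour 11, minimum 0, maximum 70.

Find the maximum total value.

Meeting every minimum uses 10+30+0 = 40 nurse-hours, leaving 210.
Rank by care index per hour: Surgery 11 > Peds 7 > ICU 4.
Give Surgery 70 more to hit its cap of 70 ; 140 left.
Peds: +140 to 150 (cap) ; 0 left.
Total = 7×150 + 4×30 + 11×70 = 1940.

1940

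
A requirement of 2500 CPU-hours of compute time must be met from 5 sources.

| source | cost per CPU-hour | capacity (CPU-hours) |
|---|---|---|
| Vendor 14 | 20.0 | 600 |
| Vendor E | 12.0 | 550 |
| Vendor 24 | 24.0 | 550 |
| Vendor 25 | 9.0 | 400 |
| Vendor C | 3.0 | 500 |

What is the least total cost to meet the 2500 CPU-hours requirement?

Use sources in increasing cost order.
Vendor C (3.0): use full 500 ; 2000 CPU-hours to go.
Take 400 from Vendor 25 at 9.0 ; need 1600 more.
Vendor E (12.0): use full 550 ; 1050 CPU-hours to go.
Take 600 from Vendor 14 at 20.0 ; need 450 more.
Vendor 24 (24.0): take the remaining 450 ; done.
Cost = 500×3.0 + 400×9.0 + 550×12.0 + 600×20.0 + 450×24.0 = 34500.

34500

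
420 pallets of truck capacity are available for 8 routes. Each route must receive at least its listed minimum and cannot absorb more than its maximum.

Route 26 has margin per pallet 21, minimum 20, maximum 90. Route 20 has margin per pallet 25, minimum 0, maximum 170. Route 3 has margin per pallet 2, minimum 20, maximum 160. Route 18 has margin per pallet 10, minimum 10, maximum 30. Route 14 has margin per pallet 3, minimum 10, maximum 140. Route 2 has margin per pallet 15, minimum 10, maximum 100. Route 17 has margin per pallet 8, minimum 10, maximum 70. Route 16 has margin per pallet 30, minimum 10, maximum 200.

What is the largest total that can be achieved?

Meeting every minimum uses 20+0+20+10+10+10+10+10 = 90 pallets, leaving 330.
Rank by margin per pallet: Route 16 30 > Route 20 25 > Route 26 21 > Route 2 15 > Route 18 10 > Route 17 8 > Route 14 3 > Route 3 2.
Route 16 takes 190 more to reach its cap of 200 — 140 left.
Only 140 left; Route 20 takes them to reach 140.
Total = 21×20 + 25×140 + 2×20 + 10×10 + 3×10 + 15×10 + 8×10 + 30×200 = 10320.

10320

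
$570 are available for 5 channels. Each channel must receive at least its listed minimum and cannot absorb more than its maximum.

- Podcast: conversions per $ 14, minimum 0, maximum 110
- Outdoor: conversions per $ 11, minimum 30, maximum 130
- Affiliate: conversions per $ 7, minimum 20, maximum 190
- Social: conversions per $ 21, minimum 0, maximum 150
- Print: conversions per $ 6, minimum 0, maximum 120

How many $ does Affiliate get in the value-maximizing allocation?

Meeting every minimum uses 0+30+20+0+0 = 50 $, leaving 520.
Order the channels by conversions per $: Social 21 > Podcast 14 > Outdoor 11 > Affiliate 7 > Print 6.
Give Social 150 more to hit its cap of 150 → 370 left.
Podcast takes 110 more to reach its cap of 110 → 260 left.
Give Outdoor 100 more to hit its cap of 130 → 160 left.
Only 160 left; Affiliate takes them to reach 180.

180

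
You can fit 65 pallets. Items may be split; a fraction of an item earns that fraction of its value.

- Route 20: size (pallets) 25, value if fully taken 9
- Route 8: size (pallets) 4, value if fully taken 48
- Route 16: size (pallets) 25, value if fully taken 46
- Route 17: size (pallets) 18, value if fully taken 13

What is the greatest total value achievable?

113.48

Sort by value density: Route 8 48/4≈12, Route 16 46/25≈1.84, Route 17 13/18≈0.722, Route 20 9/25≈0.36.
Take all of Route 8 (4 pallets, value 48) ; 61 pallets left.
Route 16: take in full, 25 pallets for value 46 ; 36 left.
Route 17: take in full, 18 pallets for value 13 ; 18 left.
Only 18 pallets remain; take 18/25 of Route 20 for value 9×18/25 = 6.48.
Total value = 113.48.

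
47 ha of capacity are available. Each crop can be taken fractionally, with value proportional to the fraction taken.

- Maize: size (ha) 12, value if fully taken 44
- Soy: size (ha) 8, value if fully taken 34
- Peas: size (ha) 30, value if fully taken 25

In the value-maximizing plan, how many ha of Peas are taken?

27

Rank by value-to-size ratio: Soy 34/8≈4.25, Maize 44/12≈3.67, Peas 25/30≈0.833.
Soy: take in full, 8 ha for value 34 — 39 left.
Maize: take in full, 12 ha for value 44 — 27 left.
Only 27 ha remain; take 27/30 of Peas for value 25×27/30 = 22.5.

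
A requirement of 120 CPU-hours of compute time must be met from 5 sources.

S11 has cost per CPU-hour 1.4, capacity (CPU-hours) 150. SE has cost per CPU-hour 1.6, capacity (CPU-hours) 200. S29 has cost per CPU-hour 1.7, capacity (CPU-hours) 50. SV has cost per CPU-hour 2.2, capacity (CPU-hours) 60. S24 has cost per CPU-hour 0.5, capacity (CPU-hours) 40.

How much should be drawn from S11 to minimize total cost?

80

Fill from the cheapest source first.
Take 40 from S24 at 0.5 → need 80 more.
Take 80 from S11 at 1.4 to finish.
SE, S29, SV: unused.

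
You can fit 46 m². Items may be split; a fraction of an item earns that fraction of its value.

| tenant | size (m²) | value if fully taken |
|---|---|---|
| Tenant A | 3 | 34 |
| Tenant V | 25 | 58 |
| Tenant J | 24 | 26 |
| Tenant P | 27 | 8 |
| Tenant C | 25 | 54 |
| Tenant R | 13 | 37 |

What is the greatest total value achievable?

Rank by value-to-size ratio: Tenant A 34/3≈11.3, Tenant R 37/13≈2.85, Tenant V 58/25≈2.32, Tenant C 54/25≈2.16, Tenant J 26/24≈1.08, Tenant P 8/27≈0.296.
All 3 m² of Tenant A fit (value 34) ; 43 remain.
All 13 m² of Tenant R fit (value 37) ; 30 remain.
Take all of Tenant V (25 m², value 58) ; 5 m² left.
Only 5 m² remain; take 5/25 of Tenant C for value 54×5/25 = 10.8.
Total value = 139.8.

139.8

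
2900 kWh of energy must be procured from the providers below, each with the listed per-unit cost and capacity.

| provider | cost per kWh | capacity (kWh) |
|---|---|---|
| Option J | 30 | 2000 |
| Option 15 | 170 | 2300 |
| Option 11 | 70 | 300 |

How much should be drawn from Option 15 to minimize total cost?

Use providers in increasing cost order.
Take 2000 from Option J at 30 — need 900 more.
Option 11 at 70: take all 300 kWh — 600 still needed.
Option 15 at 170: take 600 of its 2300 — requirement met.

600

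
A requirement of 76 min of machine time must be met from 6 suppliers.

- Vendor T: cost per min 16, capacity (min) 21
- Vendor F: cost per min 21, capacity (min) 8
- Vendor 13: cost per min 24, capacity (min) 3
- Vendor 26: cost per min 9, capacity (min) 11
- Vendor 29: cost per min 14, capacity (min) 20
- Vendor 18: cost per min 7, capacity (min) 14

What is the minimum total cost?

1029

Use suppliers in increasing cost order.
Vendor 18 (7): use full 14 — 62 min to go.
Vendor 26 (9): use full 11 — 51 min to go.
Vendor 29 at 14: take all 20 min — 31 still needed.
Vendor T at 16: take all 21 min — 10 still needed.
Take 8 from Vendor F at 21 — need 2 more.
Vendor 13 (24): take the remaining 2 — done.
Cost = 14×7 + 11×9 + 20×14 + 21×16 + 8×21 + 2×24 = 1029.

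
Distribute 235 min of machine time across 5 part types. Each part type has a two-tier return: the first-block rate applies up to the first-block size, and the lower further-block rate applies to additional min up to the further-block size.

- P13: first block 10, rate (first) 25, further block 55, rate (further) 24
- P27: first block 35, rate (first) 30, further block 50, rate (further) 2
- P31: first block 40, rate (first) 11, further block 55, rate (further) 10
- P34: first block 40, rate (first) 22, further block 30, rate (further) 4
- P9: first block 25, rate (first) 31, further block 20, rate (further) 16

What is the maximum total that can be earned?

Rank every tier by rate: P9/first 31 > P27/first 30 > P13/first 25 > P13/second 24 > P34/first 22 > P9/second 16 > P31/first 11 > P31/second 10 > P34/second 4 > P27/second 2.
Fill P9 first block (25 at 31) — 210 left.
Fill P27 first block (35 at 30) — 175 left.
Fill P13 first block (10 at 25) — 165 left.
Fill P13 second block (55 at 24) — 110 left.
Fill P34 first block (40 at 22) — 70 left.
P9/second (16): +20 — 50 left.
P31/first (11): +40 — 10 left.
P31/second: +10 of 55 at 10; pool empty.
Total = 31×25 + 30×35 + 25×10 + 24×55 + 22×40 + 16×20 + 11×40 + 10×10 = 5135.

5135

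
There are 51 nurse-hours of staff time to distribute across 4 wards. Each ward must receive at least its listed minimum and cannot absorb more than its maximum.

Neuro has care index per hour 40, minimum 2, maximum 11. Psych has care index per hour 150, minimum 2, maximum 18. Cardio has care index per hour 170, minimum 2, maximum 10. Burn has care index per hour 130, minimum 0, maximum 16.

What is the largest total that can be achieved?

6760

Meeting every minimum uses 2+2+2+0 = 6 nurse-hours, leaving 45.
Order the wards by care index per hour: Cardio 170 > Psych 150 > Burn 130 > Neuro 40.
Cardio takes 8 more to reach its cap of 10 → 37 left.
Psych takes 16 more to reach its cap of 18 → 21 left.
Burn: +16 to 16 (cap) → 5 left.
Neuro: +5 (room for 9) → 7. Pool exhausted.
Total = 40×7 + 150×18 + 170×10 + 130×16 = 6760.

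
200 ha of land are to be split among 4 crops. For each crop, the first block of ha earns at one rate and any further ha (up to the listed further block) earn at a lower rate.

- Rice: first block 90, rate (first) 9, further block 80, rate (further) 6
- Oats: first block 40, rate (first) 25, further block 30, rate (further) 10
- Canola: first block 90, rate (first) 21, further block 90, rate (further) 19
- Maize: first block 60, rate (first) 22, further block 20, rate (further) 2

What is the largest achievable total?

Rank every tier by rate: Oats/T1 25 > Maize/T1 22 > Canola/T1 21 > Canola/T2 19 > Oats/T2 10 > Rice/T1 9 > Rice/T2 6 > Maize/T2 2.
Oats/T1 (25): +40 — 160 left.
Maize/T1 (22): +60 — 100 left.
Fill Canola T1 block (90 at 21) — 10 left.
Canola T2 at 19: only 10 left, fill 10.
Total = 25×40 + 22×60 + 21×90 + 19×10 = 4400.

4400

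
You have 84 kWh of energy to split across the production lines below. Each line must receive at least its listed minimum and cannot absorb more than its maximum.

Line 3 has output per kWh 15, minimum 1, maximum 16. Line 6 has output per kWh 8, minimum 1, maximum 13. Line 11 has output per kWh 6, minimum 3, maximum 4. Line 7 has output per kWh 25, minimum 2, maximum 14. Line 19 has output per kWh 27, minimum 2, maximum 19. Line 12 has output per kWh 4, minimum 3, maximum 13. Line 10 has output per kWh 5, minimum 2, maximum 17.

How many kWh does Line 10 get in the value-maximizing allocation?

15

Meeting every minimum uses 1+1+3+2+2+3+2 = 14 kWh, leaving 70.
Order the production lines by output per kWh: Line 19 27 > Line 7 25 > Line 3 15 > Line 6 8 > Line 11 6 > Line 10 5 > Line 12 4.
Give Line 19 17 more to hit its cap of 19 — 53 left.
Give Line 7 12 more to hit its cap of 14 — 41 left.
Line 3 takes 15 more to reach its cap of 16 — 26 left.
Line 6 takes 12 more to reach its cap of 13 — 14 left.
Give Line 11 1 more to hit its cap of 4 — 13 left.
Only 13 left; Line 10 takes them to reach 15.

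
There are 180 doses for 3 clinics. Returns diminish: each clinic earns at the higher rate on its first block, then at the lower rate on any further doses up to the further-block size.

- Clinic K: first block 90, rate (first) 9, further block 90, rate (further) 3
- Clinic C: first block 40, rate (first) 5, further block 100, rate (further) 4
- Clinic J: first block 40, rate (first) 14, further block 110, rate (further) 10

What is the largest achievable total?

1930

Order all 6 blocks by rate: Clinic J/first 14 > Clinic J/second 10 > Clinic K/first 9 > Clinic C/first 5 > Clinic C/second 4 > Clinic K/second 3.
Fill Clinic J first block (40 at 14) ; 140 left.
Fill Clinic J second block (110 at 10) ; 30 left.
Clinic K first at 9: only 30 left, fill 30.
Total = 14×40 + 10×110 + 9×30 = 1930.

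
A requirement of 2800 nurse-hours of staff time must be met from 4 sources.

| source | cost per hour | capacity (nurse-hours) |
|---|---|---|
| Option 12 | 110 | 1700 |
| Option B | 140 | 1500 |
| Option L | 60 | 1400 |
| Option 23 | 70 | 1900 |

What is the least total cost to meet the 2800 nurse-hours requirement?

182000

Use sources in increasing cost order.
Option L at 60: take all 1400 nurse-hours ; 1400 still needed.
Option 23 at 70: take 1400 of its 1900 ; requirement met.
Option 12, Option B: unused.
Cost = 1400×60 + 1400×70 = 182000.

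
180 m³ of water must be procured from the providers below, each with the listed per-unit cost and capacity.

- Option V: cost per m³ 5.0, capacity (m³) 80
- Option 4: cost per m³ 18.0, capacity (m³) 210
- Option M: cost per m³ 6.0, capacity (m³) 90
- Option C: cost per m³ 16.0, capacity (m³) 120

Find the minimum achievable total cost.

1100

Fill from the cheapest provider first.
Take 80 from Option V at 5.0 ; need 100 more.
Option M (6.0): use full 90 ; 10 m³ to go.
Option C at 16.0: take 10 of its 120 ; requirement met.
Option 4: unused.
Cost = 80×5.0 + 90×6.0 + 10×16.0 = 1100.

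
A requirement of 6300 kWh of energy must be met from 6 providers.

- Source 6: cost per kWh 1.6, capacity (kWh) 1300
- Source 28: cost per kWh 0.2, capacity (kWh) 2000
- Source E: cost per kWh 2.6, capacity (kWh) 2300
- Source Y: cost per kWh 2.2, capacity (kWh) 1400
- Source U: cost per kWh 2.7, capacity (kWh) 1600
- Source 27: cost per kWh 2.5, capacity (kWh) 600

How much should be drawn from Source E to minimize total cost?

Cheapest first:
Source 28 at 0.2: take all 2000 kWh ; 4300 still needed.
Take 1300 from Source 6 at 1.6 ; need 3000 more.
Take 1400 from Source Y at 2.2 ; need 1600 more.
Source 27 at 2.5: take all 600 kWh ; 1000 still needed.
Source E at 2.6: take 1000 of its 2300 ; requirement met.
Source U: unused.

1000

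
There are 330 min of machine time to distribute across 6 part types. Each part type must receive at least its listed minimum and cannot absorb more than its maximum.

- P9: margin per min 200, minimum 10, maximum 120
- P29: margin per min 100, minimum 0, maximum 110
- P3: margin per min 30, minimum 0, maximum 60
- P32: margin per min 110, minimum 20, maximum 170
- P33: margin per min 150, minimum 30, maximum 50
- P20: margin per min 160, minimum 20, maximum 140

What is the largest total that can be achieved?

Meeting every minimum uses 10+0+0+20+30+20 = 80 min, leaving 250.
Order the part types by margin per min: P9 200 > P20 160 > P33 150 > P32 110 > P29 100 > P3 30.
Give P9 110 more to hit its cap of 120 → 140 left.
P20: +120 to 140 (cap) → 20 left.
P33: +20 to 50 (cap) → 0 left.
Total = 200×120 + 110×20 + 150×50 + 160×140 = 56100.

56100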